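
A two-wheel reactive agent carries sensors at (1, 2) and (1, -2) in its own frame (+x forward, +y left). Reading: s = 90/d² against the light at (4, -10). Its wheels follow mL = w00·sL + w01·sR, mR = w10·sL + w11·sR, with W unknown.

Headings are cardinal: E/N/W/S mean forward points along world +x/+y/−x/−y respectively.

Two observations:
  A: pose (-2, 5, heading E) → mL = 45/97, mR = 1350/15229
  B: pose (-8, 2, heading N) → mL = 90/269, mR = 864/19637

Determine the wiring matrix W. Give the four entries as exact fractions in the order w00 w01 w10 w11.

obs A: pose=(-2,5,E) → sL=45/157, sR=45/97, mL=45/97, mR=1350/15229
obs B: pose=(-8,2,N) → sL=18/73, sR=90/269, mL=90/269, mR=864/19637
sensor matrix S = [[45/157, 45/97], [18/73, 90/269]]; det S = -5530680/299051873
solve [mL_A; mL_B] = S·[w00; w01] and [mR_A; mR_B] = S·[w10; w11]:
  w00 = 0, w01 = 1, w10 = -1/2, w11 = 1/2

0 1 -1/2 1/2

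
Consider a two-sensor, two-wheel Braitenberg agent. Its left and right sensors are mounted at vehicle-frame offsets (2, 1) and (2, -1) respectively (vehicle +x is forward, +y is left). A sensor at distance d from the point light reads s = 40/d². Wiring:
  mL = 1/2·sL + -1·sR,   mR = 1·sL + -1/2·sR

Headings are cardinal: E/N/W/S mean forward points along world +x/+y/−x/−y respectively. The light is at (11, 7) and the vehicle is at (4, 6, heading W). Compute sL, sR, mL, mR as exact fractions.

8/17 40/81 -356/1377 308/1377

left sensor world pos  = (2, 5); dL² = 85
right sensor world pos = (2, 7); dR² = 81
sL = 40/85 = 8/17
sR = 40/81 = 40/81
mL = 1/2·sL + -1·sR = -356/1377
mR = 1·sL + -1/2·sR = 308/1377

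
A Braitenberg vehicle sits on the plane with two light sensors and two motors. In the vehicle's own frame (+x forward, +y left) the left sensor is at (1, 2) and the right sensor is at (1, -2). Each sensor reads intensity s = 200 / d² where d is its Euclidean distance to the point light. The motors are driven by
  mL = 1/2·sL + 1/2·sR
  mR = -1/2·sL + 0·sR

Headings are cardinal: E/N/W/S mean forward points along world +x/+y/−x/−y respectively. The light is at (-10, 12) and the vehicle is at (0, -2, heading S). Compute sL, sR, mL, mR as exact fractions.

left sensor world pos  = (2, -3); dL² = 369
right sensor world pos = (-2, -3); dR² = 289
sL = 200/369 = 200/369
sR = 200/289 = 200/289
mL = 1/2·sL + 1/2·sR = 65800/106641
mR = -1/2·sL + 0·sR = -100/369

200/369 200/289 65800/106641 -100/369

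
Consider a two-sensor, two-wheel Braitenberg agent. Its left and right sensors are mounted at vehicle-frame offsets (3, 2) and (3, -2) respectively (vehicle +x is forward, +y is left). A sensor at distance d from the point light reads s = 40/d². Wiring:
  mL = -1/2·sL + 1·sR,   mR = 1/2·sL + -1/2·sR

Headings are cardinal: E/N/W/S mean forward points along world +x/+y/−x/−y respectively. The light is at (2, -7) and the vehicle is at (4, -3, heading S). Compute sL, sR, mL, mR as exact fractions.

left sensor world pos  = (6, -6); dL² = 17
right sensor world pos = (2, -6); dR² = 1
sL = 40/17 = 40/17
sR = 40/1 = 40
mL = -1/2·sL + 1·sR = 660/17
mR = 1/2·sL + -1/2·sR = -320/17

40/17 40 660/17 -320/17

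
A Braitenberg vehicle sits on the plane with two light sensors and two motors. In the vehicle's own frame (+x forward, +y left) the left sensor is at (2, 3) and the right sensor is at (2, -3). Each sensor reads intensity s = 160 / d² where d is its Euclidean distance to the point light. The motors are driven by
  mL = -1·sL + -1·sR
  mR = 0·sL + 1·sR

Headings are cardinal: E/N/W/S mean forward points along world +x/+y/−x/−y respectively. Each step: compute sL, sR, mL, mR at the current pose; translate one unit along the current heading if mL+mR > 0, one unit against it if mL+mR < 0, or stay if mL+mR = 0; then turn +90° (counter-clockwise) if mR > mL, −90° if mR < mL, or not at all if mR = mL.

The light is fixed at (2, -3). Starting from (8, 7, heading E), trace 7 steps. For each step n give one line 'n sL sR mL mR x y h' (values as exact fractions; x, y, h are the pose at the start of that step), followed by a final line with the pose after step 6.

n=0: pose=(8,7,E); sL=160/233, sR=160/113; mL=-55360/26329, mR=160/113; mL+mR=-160/233 → advance -1; mR−mL=92640/26329 → turn +1·90°
n=1: pose=(7,7,N); sL=40/37, sR=10/13; mL=-890/481, mR=10/13; mL+mR=-40/37 → advance -1; mR−mL=1260/481 → turn +1·90°
n=2: pose=(7,6,W); sL=32/9, sR=160/153; mL=-704/153, mR=160/153; mL+mR=-32/9 → advance -1; mR−mL=96/17 → turn +1·90°
n=3: pose=(8,6,S); sL=16/13, sR=80/29; mL=-1504/377, mR=80/29; mL+mR=-16/13 → advance -1; mR−mL=2544/377 → turn +1·90°
n=4: pose=(8,7,E); sL=160/233, sR=160/113; mL=-55360/26329, mR=160/113; mL+mR=-160/233 → advance -1; mR−mL=92640/26329 → turn +1·90°
n=5: pose=(7,7,N); sL=40/37, sR=10/13; mL=-890/481, mR=10/13; mL+mR=-40/37 → advance -1; mR−mL=1260/481 → turn +1·90°
n=6: pose=(7,6,W); sL=32/9, sR=160/153; mL=-704/153, mR=160/153; mL+mR=-32/9 → advance -1; mR−mL=96/17 → turn +1·90°

0 160/233 160/113 -55360/26329 160/113 8 7 E
1 40/37 10/13 -890/481 10/13 7 7 N
2 32/9 160/153 -704/153 160/153 7 6 W
3 16/13 80/29 -1504/377 80/29 8 6 S
4 160/233 160/113 -55360/26329 160/113 8 7 E
5 40/37 10/13 -890/481 10/13 7 7 N
6 32/9 160/153 -704/153 160/153 7 6 W
final 8 6 S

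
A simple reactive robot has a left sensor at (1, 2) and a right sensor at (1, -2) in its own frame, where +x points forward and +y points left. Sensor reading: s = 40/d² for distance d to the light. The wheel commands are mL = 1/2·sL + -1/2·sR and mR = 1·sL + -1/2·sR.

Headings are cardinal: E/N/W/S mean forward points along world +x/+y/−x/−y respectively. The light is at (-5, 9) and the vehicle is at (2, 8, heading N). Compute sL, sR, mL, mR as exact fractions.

8/5 40/81 224/405 548/405

left sensor world pos  = (0, 9); dL² = 25
right sensor world pos = (4, 9); dR² = 81
sL = 40/25 = 8/5
sR = 40/81 = 40/81
mL = 1/2·sL + -1/2·sR = 224/405
mR = 1·sL + -1/2·sR = 548/405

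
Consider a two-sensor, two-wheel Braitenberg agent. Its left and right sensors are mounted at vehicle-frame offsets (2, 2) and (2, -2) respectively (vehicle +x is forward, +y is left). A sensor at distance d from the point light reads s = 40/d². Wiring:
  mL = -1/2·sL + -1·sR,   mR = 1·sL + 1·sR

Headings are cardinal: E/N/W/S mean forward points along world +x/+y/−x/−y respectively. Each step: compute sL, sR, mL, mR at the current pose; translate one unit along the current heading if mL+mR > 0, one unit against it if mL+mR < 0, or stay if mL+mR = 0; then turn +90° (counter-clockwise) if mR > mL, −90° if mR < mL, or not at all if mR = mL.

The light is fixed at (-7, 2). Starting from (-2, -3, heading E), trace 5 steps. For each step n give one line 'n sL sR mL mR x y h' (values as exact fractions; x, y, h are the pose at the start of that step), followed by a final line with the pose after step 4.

n=0: pose=(-2,-3,E); sL=20/29, sR=20/49; mL=-1070/1421, mR=1560/1421; mL+mR=10/29 → advance +1; mR−mL=2630/1421 → turn +1·90°
n=1: pose=(-1,-3,N); sL=8/5, sR=40/73; mL=-492/365, mR=784/365; mL+mR=4/5 → advance +1; mR−mL=1276/365 → turn +1·90°
n=2: pose=(-1,-2,W); sL=10/13, sR=2; mL=-31/13, mR=36/13; mL+mR=5/13 → advance +1; mR−mL=67/13 → turn +1·90°
n=3: pose=(-2,-2,S); sL=8/17, sR=8/9; mL=-172/153, mR=208/153; mL+mR=4/17 → advance +1; mR−mL=380/153 → turn +1·90°
n=4: pose=(-2,-3,E); sL=20/29, sR=20/49; mL=-1070/1421, mR=1560/1421; mL+mR=10/29 → advance +1; mR−mL=2630/1421 → turn +1·90°

0 20/29 20/49 -1070/1421 1560/1421 -2 -3 E
1 8/5 40/73 -492/365 784/365 -1 -3 N
2 10/13 2 -31/13 36/13 -1 -2 W
3 8/17 8/9 -172/153 208/153 -2 -2 S
4 20/29 20/49 -1070/1421 1560/1421 -2 -3 E
final -1 -3 N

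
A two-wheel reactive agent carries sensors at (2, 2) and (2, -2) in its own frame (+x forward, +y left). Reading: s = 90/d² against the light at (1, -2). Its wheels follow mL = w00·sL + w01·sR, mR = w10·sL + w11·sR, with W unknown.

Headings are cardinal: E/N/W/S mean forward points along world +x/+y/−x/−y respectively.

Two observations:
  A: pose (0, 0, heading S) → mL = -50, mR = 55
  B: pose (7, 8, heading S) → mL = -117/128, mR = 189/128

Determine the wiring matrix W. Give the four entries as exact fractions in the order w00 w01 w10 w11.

-1/2 -1/2 1/2 1

obs A: pose=(0,0,S) → sL=90, sR=10, mL=-50, mR=55
obs B: pose=(7,8,S) → sL=45/64, sR=9/8, mL=-117/128, mR=189/128
sensor matrix S = [[90, 10], [45/64, 9/8]]; det S = 3015/32
solve [mL_A; mL_B] = S·[w00; w01] and [mR_A; mR_B] = S·[w10; w11]:
  w00 = -1/2, w01 = -1/2, w10 = 1/2, w11 = 1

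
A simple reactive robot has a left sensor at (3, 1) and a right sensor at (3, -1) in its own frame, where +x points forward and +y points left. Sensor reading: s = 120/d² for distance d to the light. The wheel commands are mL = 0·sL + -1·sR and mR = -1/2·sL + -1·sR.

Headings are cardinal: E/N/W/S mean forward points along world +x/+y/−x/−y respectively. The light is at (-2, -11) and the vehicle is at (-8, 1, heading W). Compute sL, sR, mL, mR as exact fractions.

left sensor world pos  = (-11, 0); dL² = 202
right sensor world pos = (-11, 2); dR² = 250
sL = 120/202 = 60/101
sR = 120/250 = 12/25
mL = 0·sL + -1·sR = -12/25
mR = -1/2·sL + -1·sR = -1962/2525

60/101 12/25 -12/25 -1962/2525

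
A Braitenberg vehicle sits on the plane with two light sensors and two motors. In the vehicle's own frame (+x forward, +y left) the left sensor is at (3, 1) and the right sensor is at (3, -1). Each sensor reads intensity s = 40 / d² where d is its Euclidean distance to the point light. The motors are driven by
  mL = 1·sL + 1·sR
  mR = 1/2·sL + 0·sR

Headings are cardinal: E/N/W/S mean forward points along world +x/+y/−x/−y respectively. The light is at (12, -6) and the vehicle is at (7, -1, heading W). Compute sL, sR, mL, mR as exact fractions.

1/2 2/5 9/10 1/4

left sensor world pos  = (4, -2); dL² = 80
right sensor world pos = (4, 0); dR² = 100
sL = 40/80 = 1/2
sR = 40/100 = 2/5
mL = 1·sL + 1·sR = 9/10
mR = 1/2·sL + 0·sR = 1/4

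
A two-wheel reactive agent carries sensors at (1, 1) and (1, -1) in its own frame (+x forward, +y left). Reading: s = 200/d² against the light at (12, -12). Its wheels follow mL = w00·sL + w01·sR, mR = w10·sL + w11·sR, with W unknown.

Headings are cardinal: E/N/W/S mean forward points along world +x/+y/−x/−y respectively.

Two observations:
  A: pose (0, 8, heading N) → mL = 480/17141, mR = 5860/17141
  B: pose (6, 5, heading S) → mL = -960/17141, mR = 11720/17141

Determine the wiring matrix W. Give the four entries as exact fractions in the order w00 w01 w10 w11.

obs A: pose=(0,8,N) → sL=20/61, sR=100/281, mL=480/17141, mR=5860/17141
obs B: pose=(6,5,S) → sL=200/281, sR=40/61, mL=-960/17141, mR=11720/17141
sensor matrix S = [[20/61, 100/281], [200/281, 40/61]]; det S = -11251200/293813881
solve [mL_A; mL_B] = S·[w00; w01] and [mR_A; mR_B] = S·[w10; w11]:
  w00 = -1, w01 = 1, w10 = 1/2, w11 = 1/2

-1 1 1/2 1/2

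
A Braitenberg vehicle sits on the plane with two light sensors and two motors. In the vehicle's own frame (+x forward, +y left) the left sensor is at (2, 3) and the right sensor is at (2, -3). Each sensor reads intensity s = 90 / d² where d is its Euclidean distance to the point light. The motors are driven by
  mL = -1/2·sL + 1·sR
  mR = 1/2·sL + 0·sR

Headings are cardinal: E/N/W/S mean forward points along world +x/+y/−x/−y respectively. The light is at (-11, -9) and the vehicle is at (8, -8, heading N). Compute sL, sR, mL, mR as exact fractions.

left sensor world pos  = (5, -6); dL² = 265
right sensor world pos = (11, -6); dR² = 493
sL = 90/265 = 18/53
sR = 90/493 = 90/493
mL = -1/2·sL + 1·sR = 333/26129
mR = 1/2·sL + 0·sR = 9/53

18/53 90/493 333/26129 9/53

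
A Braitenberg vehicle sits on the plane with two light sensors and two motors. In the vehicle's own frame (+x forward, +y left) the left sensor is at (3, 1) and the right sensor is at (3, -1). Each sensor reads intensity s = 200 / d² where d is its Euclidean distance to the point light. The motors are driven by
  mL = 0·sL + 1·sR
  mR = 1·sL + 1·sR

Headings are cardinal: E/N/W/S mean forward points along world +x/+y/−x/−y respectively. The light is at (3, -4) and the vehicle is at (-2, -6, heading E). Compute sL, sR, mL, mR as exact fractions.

40 200/13 200/13 720/13

left sensor world pos  = (1, -5); dL² = 5
right sensor world pos = (1, -7); dR² = 13
sL = 200/5 = 40
sR = 200/13 = 200/13
mL = 0·sL + 1·sR = 200/13
mR = 1·sL + 1·sR = 720/13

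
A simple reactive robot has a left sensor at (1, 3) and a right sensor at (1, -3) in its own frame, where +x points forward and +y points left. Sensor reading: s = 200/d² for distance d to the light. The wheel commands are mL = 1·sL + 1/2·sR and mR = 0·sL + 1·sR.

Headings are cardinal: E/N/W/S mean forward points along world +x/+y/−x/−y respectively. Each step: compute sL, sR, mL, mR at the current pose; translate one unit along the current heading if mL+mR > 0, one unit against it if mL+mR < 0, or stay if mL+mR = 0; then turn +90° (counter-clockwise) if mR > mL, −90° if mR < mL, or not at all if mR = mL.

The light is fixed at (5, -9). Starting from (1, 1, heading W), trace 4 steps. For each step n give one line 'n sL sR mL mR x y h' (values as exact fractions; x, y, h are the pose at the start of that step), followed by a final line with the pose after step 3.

n=0: pose=(1,1,W); sL=100/37, sR=100/97; mL=11550/3589, mR=100/97; mL+mR=15250/3589 → advance +1; mR−mL=-7850/3589 → turn -1·90°
n=1: pose=(0,1,N); sL=40/37, sR=8/5; mL=348/185, mR=8/5; mL+mR=644/185 → advance +1; mR−mL=-52/185 → turn -1·90°
n=2: pose=(0,2,E); sL=50/53, sR=5/2; mL=465/212, mR=5/2; mL+mR=995/212 → advance +1; mR−mL=65/212 → turn +1·90°
n=3: pose=(1,2,N); sL=200/193, sR=40/29; mL=9660/5597, mR=40/29; mL+mR=17380/5597 → advance +1; mR−mL=-1940/5597 → turn -1·90°

0 100/37 100/97 11550/3589 100/97 1 1 W
1 40/37 8/5 348/185 8/5 0 1 N
2 50/53 5/2 465/212 5/2 0 2 E
3 200/193 40/29 9660/5597 40/29 1 2 N
final 1 3 E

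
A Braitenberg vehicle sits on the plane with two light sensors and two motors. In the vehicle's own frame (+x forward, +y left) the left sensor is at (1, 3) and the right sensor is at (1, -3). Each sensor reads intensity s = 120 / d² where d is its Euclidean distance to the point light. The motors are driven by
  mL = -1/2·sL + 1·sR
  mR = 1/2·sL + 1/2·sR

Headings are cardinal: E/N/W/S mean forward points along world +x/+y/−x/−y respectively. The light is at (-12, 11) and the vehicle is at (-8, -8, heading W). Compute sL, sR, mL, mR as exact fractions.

left sensor world pos  = (-9, -11); dL² = 493
right sensor world pos = (-9, -5); dR² = 265
sL = 120/493 = 120/493
sR = 120/265 = 24/53
mL = -1/2·sL + 1·sR = 8652/26129
mR = 1/2·sL + 1/2·sR = 9096/26129

120/493 24/53 8652/26129 9096/26129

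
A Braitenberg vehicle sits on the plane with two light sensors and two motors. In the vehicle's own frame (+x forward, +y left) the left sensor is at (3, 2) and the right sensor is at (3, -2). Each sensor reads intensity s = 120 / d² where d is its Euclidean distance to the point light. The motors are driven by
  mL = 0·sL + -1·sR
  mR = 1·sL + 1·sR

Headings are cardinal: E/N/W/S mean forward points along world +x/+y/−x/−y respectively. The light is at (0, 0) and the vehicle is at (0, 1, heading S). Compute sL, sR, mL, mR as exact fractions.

15 15 -15 30

left sensor world pos  = (2, -2); dL² = 8
right sensor world pos = (-2, -2); dR² = 8
sL = 120/8 = 15
sR = 120/8 = 15
mL = 0·sL + -1·sR = -15
mR = 1·sL + 1·sR = 30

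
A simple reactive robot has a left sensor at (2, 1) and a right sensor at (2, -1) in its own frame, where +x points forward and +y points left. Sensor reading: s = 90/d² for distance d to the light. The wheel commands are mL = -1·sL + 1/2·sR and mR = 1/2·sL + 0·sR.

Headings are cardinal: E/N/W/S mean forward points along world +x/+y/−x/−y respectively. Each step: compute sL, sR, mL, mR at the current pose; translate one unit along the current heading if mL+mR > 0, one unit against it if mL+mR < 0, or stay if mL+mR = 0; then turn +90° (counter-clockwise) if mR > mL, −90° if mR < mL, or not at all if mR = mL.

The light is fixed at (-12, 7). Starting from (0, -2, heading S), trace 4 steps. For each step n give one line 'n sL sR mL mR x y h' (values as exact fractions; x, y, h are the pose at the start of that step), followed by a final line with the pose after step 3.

0 9/29 45/121 -873/7018 9/58 0 -2 S
1 90/277 90/317 -16065/87809 45/277 0 -3 E
2 45/82 45/104 -2835/8528 45/164 -1 -3 N
3 2/5 90/181 -137/905 1/5 -1 -4 W
final -2 -4 S

n=0: pose=(0,-2,S); sL=9/29, sR=45/121; mL=-873/7018, mR=9/58; mL+mR=108/3509 → advance +1; mR−mL=981/3509 → turn +1·90°
n=1: pose=(0,-3,E); sL=90/277, sR=90/317; mL=-16065/87809, mR=45/277; mL+mR=-1800/87809 → advance -1; mR−mL=30330/87809 → turn +1·90°
n=2: pose=(-1,-3,N); sL=45/82, sR=45/104; mL=-2835/8528, mR=45/164; mL+mR=-495/8528 → advance -1; mR−mL=5175/8528 → turn +1·90°
n=3: pose=(-1,-4,W); sL=2/5, sR=90/181; mL=-137/905, mR=1/5; mL+mR=44/905 → advance +1; mR−mL=318/905 → turn +1·90°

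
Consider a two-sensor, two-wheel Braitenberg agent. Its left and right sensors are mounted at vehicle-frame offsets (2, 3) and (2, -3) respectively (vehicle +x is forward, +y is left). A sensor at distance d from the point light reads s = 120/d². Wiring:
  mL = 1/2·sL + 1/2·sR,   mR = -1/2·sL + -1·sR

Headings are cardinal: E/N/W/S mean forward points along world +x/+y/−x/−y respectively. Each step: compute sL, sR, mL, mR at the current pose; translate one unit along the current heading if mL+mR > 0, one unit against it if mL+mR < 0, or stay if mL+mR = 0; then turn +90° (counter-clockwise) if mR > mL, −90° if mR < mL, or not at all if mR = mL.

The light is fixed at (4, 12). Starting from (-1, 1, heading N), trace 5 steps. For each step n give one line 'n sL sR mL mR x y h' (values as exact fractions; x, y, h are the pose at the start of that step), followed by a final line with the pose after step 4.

n=0: pose=(-1,1,N); sL=24/29, sR=24/17; mL=552/493, mR=-900/493; mL+mR=-12/17 → advance -1; mR−mL=-1452/493 → turn -1·90°
n=1: pose=(-1,0,E); sL=4/3, sR=20/39; mL=12/13, mR=-46/39; mL+mR=-10/39 → advance -1; mR−mL=-82/39 → turn -1·90°
n=2: pose=(-2,0,S); sL=24/41, sR=120/277; mL=5784/11357, mR=-8244/11357; mL+mR=-60/277 → advance -1; mR−mL=-14028/11357 → turn -1·90°
n=3: pose=(-2,1,W); sL=6/13, sR=15/16; mL=291/416, mR=-243/208; mL+mR=-15/32 → advance -1; mR−mL=-777/416 → turn -1·90°
n=4: pose=(-1,1,N); sL=24/29, sR=24/17; mL=552/493, mR=-900/493; mL+mR=-12/17 → advance -1; mR−mL=-1452/493 → turn -1·90°

0 24/29 24/17 552/493 -900/493 -1 1 N
1 4/3 20/39 12/13 -46/39 -1 0 E
2 24/41 120/277 5784/11357 -8244/11357 -2 0 S
3 6/13 15/16 291/416 -243/208 -2 1 W
4 24/29 24/17 552/493 -900/493 -1 1 N
final -1 0 E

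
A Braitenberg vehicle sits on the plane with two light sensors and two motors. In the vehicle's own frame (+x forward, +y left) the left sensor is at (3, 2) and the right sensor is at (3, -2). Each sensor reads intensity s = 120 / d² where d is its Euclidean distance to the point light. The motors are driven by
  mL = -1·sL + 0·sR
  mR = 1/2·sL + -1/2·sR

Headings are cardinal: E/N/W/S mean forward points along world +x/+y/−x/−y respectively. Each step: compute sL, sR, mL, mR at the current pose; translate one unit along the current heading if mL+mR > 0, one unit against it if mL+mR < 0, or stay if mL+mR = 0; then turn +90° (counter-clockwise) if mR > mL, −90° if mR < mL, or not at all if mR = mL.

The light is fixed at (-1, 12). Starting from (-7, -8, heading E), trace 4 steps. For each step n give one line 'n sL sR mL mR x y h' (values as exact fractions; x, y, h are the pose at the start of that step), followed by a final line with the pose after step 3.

0 40/111 120/493 -40/111 3200/54723 -7 -8 E
1 12/37 60/157 -12/37 -168/5809 -8 -8 N
2 120/629 120/461 -120/629 -10080/289969 -8 -9 W
3 15/74 3/16 -15/74 9/1184 -7 -9 S
final -7 -8 E

n=0: pose=(-7,-8,E); sL=40/111, sR=120/493; mL=-40/111, mR=3200/54723; mL+mR=-16520/54723 → advance -1; mR−mL=7640/18241 → turn +1·90°
n=1: pose=(-8,-8,N); sL=12/37, sR=60/157; mL=-12/37, mR=-168/5809; mL+mR=-2052/5809 → advance -1; mR−mL=1716/5809 → turn +1·90°
n=2: pose=(-8,-9,W); sL=120/629, sR=120/461; mL=-120/629, mR=-10080/289969; mL+mR=-65400/289969 → advance -1; mR−mL=45240/289969 → turn +1·90°
n=3: pose=(-7,-9,S); sL=15/74, sR=3/16; mL=-15/74, mR=9/1184; mL+mR=-231/1184 → advance -1; mR−mL=249/1184 → turn +1·90°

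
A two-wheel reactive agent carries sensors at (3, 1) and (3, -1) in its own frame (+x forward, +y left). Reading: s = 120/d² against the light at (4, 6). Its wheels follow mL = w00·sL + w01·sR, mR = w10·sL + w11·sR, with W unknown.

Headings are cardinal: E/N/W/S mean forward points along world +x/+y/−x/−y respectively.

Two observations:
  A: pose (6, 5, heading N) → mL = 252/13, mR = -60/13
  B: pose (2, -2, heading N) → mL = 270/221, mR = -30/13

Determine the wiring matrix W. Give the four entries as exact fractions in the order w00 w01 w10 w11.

obs A: pose=(6,5,N) → sL=24, sR=120/13, mL=252/13, mR=-60/13
obs B: pose=(2,-2,N) → sL=60/17, sR=60/13, mL=270/221, mR=-30/13
sensor matrix S = [[24, 120/13], [60/17, 60/13]]; det S = 17280/221
solve [mL_A; mL_B] = S·[w00; w01] and [mR_A; mR_B] = S·[w10; w11]:
  w00 = 1, w01 = -1/2, w10 = 0, w11 = -1/2

1 -1/2 0 -1/2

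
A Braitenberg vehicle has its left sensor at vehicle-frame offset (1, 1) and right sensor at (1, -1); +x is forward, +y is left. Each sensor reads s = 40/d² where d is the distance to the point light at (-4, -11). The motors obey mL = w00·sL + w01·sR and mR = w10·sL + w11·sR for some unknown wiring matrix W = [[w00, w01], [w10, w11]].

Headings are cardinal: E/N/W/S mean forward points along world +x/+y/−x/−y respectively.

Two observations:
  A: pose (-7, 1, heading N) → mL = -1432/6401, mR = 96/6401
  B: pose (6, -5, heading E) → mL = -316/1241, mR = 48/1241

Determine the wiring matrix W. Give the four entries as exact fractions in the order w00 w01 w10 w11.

obs A: pose=(-7,1,N) → sL=8/37, sR=40/173, mL=-1432/6401, mR=96/6401
obs B: pose=(6,-5,E) → sL=4/17, sR=20/73, mL=-316/1241, mR=48/1241
sensor matrix S = [[8/37, 40/173], [4/17, 20/73]]; det S = 38400/7943641
solve [mL_A; mL_B] = S·[w00; w01] and [mR_A; mR_B] = S·[w10; w11]:
  w00 = -1/2, w01 = -1/2, w10 = -1, w11 = 1

-1/2 -1/2 -1 1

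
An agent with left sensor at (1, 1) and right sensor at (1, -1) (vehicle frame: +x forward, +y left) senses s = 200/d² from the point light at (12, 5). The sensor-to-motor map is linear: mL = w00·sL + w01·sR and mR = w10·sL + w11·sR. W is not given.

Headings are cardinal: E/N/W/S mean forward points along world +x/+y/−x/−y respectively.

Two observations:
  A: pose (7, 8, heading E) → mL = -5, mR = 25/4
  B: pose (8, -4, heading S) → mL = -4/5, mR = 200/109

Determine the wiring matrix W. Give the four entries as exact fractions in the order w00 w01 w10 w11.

obs A: pose=(7,8,E) → sL=25/4, sR=10, mL=-5, mR=25/4
obs B: pose=(8,-4,S) → sL=200/109, sR=8/5, mL=-4/5, mR=200/109
sensor matrix S = [[25/4, 10], [200/109, 8/5]]; det S = -910/109
solve [mL_A; mL_B] = S·[w00; w01] and [mR_A; mR_B] = S·[w10; w11]:
  w00 = 0, w01 = -1/2, w10 = 1, w11 = 0

0 -1/2 1 0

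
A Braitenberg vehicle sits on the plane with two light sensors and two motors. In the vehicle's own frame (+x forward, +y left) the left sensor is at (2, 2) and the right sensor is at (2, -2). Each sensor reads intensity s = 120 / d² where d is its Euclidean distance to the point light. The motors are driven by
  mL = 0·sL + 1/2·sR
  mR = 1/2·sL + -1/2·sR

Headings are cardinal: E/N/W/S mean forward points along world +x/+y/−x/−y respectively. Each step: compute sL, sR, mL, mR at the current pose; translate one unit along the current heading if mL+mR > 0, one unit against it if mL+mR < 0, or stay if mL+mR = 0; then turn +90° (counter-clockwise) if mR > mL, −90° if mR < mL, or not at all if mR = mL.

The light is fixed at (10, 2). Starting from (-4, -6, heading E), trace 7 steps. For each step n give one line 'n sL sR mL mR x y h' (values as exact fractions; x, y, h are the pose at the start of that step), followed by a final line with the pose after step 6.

n=0: pose=(-4,-6,E); sL=2/3, sR=30/61; mL=15/61, mR=16/183; mL+mR=1/3 → advance +1; mR−mL=-29/183 → turn -1·90°
n=1: pose=(-3,-6,S); sL=120/221, sR=24/65; mL=12/65, mR=96/1105; mL+mR=60/221 → advance +1; mR−mL=-108/1105 → turn -1·90°
n=2: pose=(-3,-7,W); sL=60/173, sR=60/137; mL=30/137, mR=-1080/23701; mL+mR=30/173 → advance +1; mR−mL=-6270/23701 → turn -1·90°
n=3: pose=(-4,-7,N); sL=24/61, sR=120/193; mL=60/193, mR=-1344/11773; mL+mR=12/61 → advance +1; mR−mL=-5004/11773 → turn -1·90°
n=4: pose=(-4,-6,E); sL=2/3, sR=30/61; mL=15/61, mR=16/183; mL+mR=1/3 → advance +1; mR−mL=-29/183 → turn -1·90°
n=5: pose=(-3,-6,S); sL=120/221, sR=24/65; mL=12/65, mR=96/1105; mL+mR=60/221 → advance +1; mR−mL=-108/1105 → turn -1·90°
n=6: pose=(-3,-7,W); sL=60/173, sR=60/137; mL=30/137, mR=-1080/23701; mL+mR=30/173 → advance +1; mR−mL=-6270/23701 → turn -1·90°

0 2/3 30/61 15/61 16/183 -4 -6 E
1 120/221 24/65 12/65 96/1105 -3 -6 S
2 60/173 60/137 30/137 -1080/23701 -3 -7 W
3 24/61 120/193 60/193 -1344/11773 -4 -7 N
4 2/3 30/61 15/61 16/183 -4 -6 E
5 120/221 24/65 12/65 96/1105 -3 -6 S
6 60/173 60/137 30/137 -1080/23701 -3 -7 W
final -4 -7 N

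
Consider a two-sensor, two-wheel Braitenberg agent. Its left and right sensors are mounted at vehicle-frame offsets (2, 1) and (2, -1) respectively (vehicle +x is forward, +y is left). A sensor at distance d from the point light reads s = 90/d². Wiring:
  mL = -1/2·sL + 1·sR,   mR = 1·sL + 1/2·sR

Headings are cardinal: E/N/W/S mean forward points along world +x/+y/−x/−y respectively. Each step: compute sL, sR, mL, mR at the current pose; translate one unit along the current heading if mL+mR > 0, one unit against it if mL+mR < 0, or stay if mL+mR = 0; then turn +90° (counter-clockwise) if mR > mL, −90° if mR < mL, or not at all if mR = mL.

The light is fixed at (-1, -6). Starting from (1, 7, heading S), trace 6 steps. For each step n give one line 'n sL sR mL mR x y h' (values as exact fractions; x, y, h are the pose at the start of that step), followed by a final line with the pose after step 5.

n=0: pose=(1,7,S); sL=9/13, sR=45/61; mL=621/1586, mR=1683/1586; mL+mR=1152/793 → advance +1; mR−mL=531/793 → turn +1·90°
n=1: pose=(1,6,E); sL=18/37, sR=90/137; mL=2097/5069, mR=4131/5069; mL+mR=6228/5069 → advance +1; mR−mL=2034/5069 → turn +1·90°
n=2: pose=(2,6,N); sL=9/20, sR=45/106; mL=423/2120, mR=351/530; mL+mR=1827/2120 → advance +1; mR−mL=981/2120 → turn +1·90°
n=3: pose=(2,7,W); sL=18/29, sR=90/197; mL=837/5713, mR=4851/5713; mL+mR=5688/5713 → advance +1; mR−mL=4014/5713 → turn +1·90°
n=4: pose=(1,7,S); sL=9/13, sR=45/61; mL=621/1586, mR=1683/1586; mL+mR=1152/793 → advance +1; mR−mL=531/793 → turn +1·90°
n=5: pose=(1,6,E); sL=18/37, sR=90/137; mL=2097/5069, mR=4131/5069; mL+mR=6228/5069 → advance +1; mR−mL=2034/5069 → turn +1·90°

0 9/13 45/61 621/1586 1683/1586 1 7 S
1 18/37 90/137 2097/5069 4131/5069 1 6 E
2 9/20 45/106 423/2120 351/530 2 6 N
3 18/29 90/197 837/5713 4851/5713 2 7 W
4 9/13 45/61 621/1586 1683/1586 1 7 S
5 18/37 90/137 2097/5069 4131/5069 1 6 E
final 2 6 N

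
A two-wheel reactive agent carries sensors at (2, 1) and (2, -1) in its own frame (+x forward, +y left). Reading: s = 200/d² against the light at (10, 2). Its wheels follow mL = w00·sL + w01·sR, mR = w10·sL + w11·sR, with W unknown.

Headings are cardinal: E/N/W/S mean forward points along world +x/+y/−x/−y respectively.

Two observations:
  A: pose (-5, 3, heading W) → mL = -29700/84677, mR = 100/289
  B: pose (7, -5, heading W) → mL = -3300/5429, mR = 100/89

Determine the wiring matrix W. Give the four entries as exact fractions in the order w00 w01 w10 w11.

obs A: pose=(-5,3,W) → sL=200/289, sR=200/293, mL=-29700/84677, mR=100/289
obs B: pose=(7,-5,W) → sL=200/89, sR=200/61, mL=-3300/5429, mR=100/89
sensor matrix S = [[200/289, 200/293], [200/89, 200/61]]; det S = 337920000/459711433
solve [mL_A; mL_B] = S·[w00; w01] and [mR_A; mR_B] = S·[w10; w11]:
  w00 = -1, w01 = 1/2, w10 = 1/2, w11 = 0

-1 1/2 1/2 0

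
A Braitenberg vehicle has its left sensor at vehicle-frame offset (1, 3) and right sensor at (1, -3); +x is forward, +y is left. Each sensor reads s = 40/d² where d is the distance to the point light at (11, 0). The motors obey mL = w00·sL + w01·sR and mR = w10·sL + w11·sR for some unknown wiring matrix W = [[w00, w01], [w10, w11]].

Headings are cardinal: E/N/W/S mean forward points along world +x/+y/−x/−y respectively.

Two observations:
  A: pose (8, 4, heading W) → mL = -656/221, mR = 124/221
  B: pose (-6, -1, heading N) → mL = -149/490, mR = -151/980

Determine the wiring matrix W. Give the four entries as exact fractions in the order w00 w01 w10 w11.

-1 -1 1/2 -1

obs A: pose=(8,4,W) → sL=40/17, sR=8/13, mL=-656/221, mR=124/221
obs B: pose=(-6,-1,N) → sL=1/10, sR=10/49, mL=-149/490, mR=-151/980
sensor matrix S = [[40/17, 8/13], [1/10, 10/49]]; det S = 22668/54145
solve [mL_A; mL_B] = S·[w00; w01] and [mR_A; mR_B] = S·[w10; w11]:
  w00 = -1, w01 = -1, w10 = 1/2, w11 = -1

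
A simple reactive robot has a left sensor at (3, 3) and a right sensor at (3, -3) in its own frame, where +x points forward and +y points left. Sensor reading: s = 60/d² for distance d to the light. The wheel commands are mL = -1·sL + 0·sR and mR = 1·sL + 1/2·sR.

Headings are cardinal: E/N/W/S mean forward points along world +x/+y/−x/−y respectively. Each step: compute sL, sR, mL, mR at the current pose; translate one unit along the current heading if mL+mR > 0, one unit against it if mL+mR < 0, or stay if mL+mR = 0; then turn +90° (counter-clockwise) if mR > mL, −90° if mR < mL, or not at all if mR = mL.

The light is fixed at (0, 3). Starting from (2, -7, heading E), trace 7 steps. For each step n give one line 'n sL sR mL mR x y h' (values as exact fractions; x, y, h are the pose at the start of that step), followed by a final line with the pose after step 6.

0 30/37 30/97 -30/37 3465/3589 2 -7 E
1 60/49 12/17 -60/49 1314/833 3 -7 N
2 5/12 5/3 -5/12 5/4 3 -6 W
3 60/169 12/29 -60/169 2754/4901 2 -6 S
4 30/37 30/97 -30/37 3465/3589 2 -7 E
5 60/49 12/17 -60/49 1314/833 3 -7 N
6 5/12 5/3 -5/12 5/4 3 -6 W
final 2 -6 S

n=0: pose=(2,-7,E); sL=30/37, sR=30/97; mL=-30/37, mR=3465/3589; mL+mR=15/97 → advance +1; mR−mL=6375/3589 → turn +1·90°
n=1: pose=(3,-7,N); sL=60/49, sR=12/17; mL=-60/49, mR=1314/833; mL+mR=6/17 → advance +1; mR−mL=2334/833 → turn +1·90°
n=2: pose=(3,-6,W); sL=5/12, sR=5/3; mL=-5/12, mR=5/4; mL+mR=5/6 → advance +1; mR−mL=5/3 → turn +1·90°
n=3: pose=(2,-6,S); sL=60/169, sR=12/29; mL=-60/169, mR=2754/4901; mL+mR=6/29 → advance +1; mR−mL=4494/4901 → turn +1·90°
n=4: pose=(2,-7,E); sL=30/37, sR=30/97; mL=-30/37, mR=3465/3589; mL+mR=15/97 → advance +1; mR−mL=6375/3589 → turn +1·90°
n=5: pose=(3,-7,N); sL=60/49, sR=12/17; mL=-60/49, mR=1314/833; mL+mR=6/17 → advance +1; mR−mL=2334/833 → turn +1·90°
n=6: pose=(3,-6,W); sL=5/12, sR=5/3; mL=-5/12, mR=5/4; mL+mR=5/6 → advance +1; mR−mL=5/3 → turn +1·90°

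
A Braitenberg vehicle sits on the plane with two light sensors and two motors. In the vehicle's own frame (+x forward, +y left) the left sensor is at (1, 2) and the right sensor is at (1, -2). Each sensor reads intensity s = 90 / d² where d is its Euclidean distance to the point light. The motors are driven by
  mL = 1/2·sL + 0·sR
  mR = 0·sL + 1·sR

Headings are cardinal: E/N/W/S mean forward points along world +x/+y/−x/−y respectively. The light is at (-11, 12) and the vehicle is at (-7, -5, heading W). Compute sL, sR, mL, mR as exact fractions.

left sensor world pos  = (-8, -7); dL² = 370
right sensor world pos = (-8, -3); dR² = 234
sL = 90/370 = 9/37
sR = 90/234 = 5/13
mL = 1/2·sL + 0·sR = 9/74
mR = 0·sL + 1·sR = 5/13

9/37 5/13 9/74 5/13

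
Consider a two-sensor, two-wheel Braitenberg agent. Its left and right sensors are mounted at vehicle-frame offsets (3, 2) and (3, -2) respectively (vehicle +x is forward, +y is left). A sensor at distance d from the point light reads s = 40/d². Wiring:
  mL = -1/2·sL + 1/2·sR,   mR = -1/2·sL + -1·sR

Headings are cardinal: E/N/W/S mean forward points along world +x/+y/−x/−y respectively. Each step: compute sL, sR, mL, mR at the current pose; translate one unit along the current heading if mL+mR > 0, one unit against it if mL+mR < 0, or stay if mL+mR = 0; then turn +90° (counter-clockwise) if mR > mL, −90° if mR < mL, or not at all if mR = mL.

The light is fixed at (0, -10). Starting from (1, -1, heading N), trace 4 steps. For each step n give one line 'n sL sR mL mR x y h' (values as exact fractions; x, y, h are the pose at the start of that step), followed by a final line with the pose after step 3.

0 8/29 40/153 -32/4437 -1772/4437 1 -1 N
1 10/29 10/13 80/377 -355/377 1 -2 E
2 40/29 40/29 0 -60/29 0 -2 S
3 20/29 4/13 -72/377 -246/377 0 -1 W
final 1 -1 N

n=0: pose=(1,-1,N); sL=8/29, sR=40/153; mL=-32/4437, mR=-1772/4437; mL+mR=-1804/4437 → advance -1; mR−mL=-20/51 → turn -1·90°
n=1: pose=(1,-2,E); sL=10/29, sR=10/13; mL=80/377, mR=-355/377; mL+mR=-275/377 → advance -1; mR−mL=-15/13 → turn -1·90°
n=2: pose=(0,-2,S); sL=40/29, sR=40/29; mL=0, mR=-60/29; mL+mR=-60/29 → advance -1; mR−mL=-60/29 → turn -1·90°
n=3: pose=(0,-1,W); sL=20/29, sR=4/13; mL=-72/377, mR=-246/377; mL+mR=-318/377 → advance -1; mR−mL=-6/13 → turn -1·90°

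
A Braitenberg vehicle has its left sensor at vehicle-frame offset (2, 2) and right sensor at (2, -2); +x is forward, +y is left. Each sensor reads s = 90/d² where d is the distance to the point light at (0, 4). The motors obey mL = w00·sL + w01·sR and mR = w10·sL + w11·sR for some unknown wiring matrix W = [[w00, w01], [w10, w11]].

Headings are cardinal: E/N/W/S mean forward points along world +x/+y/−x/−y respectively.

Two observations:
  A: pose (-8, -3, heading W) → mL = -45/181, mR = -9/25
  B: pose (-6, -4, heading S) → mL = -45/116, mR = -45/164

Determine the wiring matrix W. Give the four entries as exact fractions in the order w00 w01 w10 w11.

-1/2 0 0 -1/2

obs A: pose=(-8,-3,W) → sL=90/181, sR=18/25, mL=-45/181, mR=-9/25
obs B: pose=(-6,-4,S) → sL=45/58, sR=45/82, mL=-45/116, mR=-45/164
sensor matrix S = [[90/181, 18/25], [45/58, 45/82]]; det S = -307476/1076045
solve [mL_A; mL_B] = S·[w00; w01] and [mR_A; mR_B] = S·[w10; w11]:
  w00 = -1/2, w01 = 0, w10 = 0, w11 = -1/2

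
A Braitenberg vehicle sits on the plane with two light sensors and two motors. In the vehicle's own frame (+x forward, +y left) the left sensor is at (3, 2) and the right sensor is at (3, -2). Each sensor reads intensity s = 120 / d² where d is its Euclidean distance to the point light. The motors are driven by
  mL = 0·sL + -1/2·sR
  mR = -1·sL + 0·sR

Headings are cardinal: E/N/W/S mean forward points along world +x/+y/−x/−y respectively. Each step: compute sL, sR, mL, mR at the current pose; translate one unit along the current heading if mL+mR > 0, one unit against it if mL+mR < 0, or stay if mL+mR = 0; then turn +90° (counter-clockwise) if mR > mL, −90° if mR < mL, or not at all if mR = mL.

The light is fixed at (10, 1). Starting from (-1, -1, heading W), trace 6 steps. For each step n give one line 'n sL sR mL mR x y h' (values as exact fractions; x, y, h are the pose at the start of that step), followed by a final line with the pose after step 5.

0 30/53 30/49 -15/49 -30/53 -1 -1 W
1 24/29 24/13 -12/13 -24/29 0 -1 N
2 60/97 12/17 -6/17 -60/97 0 -2 W
3 120/121 120/49 -60/49 -120/121 1 -2 N
4 2/3 30/37 -15/37 -2/3 1 -3 W
5 120/101 120/37 -60/37 -120/101 2 -3 N
final 2 -4 W

n=0: pose=(-1,-1,W); sL=30/53, sR=30/49; mL=-15/49, mR=-30/53; mL+mR=-2265/2597 → advance -1; mR−mL=-675/2597 → turn -1·90°
n=1: pose=(0,-1,N); sL=24/29, sR=24/13; mL=-12/13, mR=-24/29; mL+mR=-660/377 → advance -1; mR−mL=36/377 → turn +1·90°
n=2: pose=(0,-2,W); sL=60/97, sR=12/17; mL=-6/17, mR=-60/97; mL+mR=-1602/1649 → advance -1; mR−mL=-438/1649 → turn -1·90°
n=3: pose=(1,-2,N); sL=120/121, sR=120/49; mL=-60/49, mR=-120/121; mL+mR=-13140/5929 → advance -1; mR−mL=1380/5929 → turn +1·90°
n=4: pose=(1,-3,W); sL=2/3, sR=30/37; mL=-15/37, mR=-2/3; mL+mR=-119/111 → advance -1; mR−mL=-29/111 → turn -1·90°
n=5: pose=(2,-3,N); sL=120/101, sR=120/37; mL=-60/37, mR=-120/101; mL+mR=-10500/3737 → advance -1; mR−mL=1620/3737 → turn +1·90°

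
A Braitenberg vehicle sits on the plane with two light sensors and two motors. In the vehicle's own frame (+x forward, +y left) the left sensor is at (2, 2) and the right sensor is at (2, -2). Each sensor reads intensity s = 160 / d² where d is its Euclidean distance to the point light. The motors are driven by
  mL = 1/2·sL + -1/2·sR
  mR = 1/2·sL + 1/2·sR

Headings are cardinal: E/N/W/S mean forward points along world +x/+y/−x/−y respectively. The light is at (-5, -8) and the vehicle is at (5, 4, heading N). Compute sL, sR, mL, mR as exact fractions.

left sensor world pos  = (3, 6); dL² = 260
right sensor world pos = (7, 6); dR² = 340
sL = 160/260 = 8/13
sR = 160/340 = 8/17
mL = 1/2·sL + -1/2·sR = 16/221
mR = 1/2·sL + 1/2·sR = 120/221

8/13 8/17 16/221 120/221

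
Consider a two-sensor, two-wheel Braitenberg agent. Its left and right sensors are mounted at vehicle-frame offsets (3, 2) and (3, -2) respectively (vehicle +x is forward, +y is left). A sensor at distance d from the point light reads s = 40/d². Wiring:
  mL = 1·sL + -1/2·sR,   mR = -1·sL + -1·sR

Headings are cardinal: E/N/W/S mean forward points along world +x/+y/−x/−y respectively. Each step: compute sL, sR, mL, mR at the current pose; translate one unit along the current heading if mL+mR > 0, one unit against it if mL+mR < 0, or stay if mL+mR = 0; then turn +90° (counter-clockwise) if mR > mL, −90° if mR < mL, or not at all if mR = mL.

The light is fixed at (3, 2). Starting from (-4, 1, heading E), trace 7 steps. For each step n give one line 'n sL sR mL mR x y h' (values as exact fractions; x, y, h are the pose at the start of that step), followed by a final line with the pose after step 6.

n=0: pose=(-4,1,E); sL=40/17, sR=8/5; mL=132/85, mR=-336/85; mL+mR=-12/5 → advance -1; mR−mL=-468/85 → turn -1·90°
n=1: pose=(-5,1,S); sL=10/13, sR=10/29; mL=225/377, mR=-420/377; mL+mR=-15/29 → advance -1; mR−mL=-645/377 → turn -1·90°
n=2: pose=(-5,2,W); sL=8/25, sR=8/25; mL=4/25, mR=-16/25; mL+mR=-12/25 → advance -1; mR−mL=-4/5 → turn -1·90°
n=3: pose=(-4,2,N); sL=4/9, sR=20/17; mL=-22/153, mR=-248/153; mL+mR=-30/17 → advance -1; mR−mL=-226/153 → turn -1·90°
n=4: pose=(-4,1,E); sL=40/17, sR=8/5; mL=132/85, mR=-336/85; mL+mR=-12/5 → advance -1; mR−mL=-468/85 → turn -1·90°
n=5: pose=(-5,1,S); sL=10/13, sR=10/29; mL=225/377, mR=-420/377; mL+mR=-15/29 → advance -1; mR−mL=-645/377 → turn -1·90°
n=6: pose=(-5,2,W); sL=8/25, sR=8/25; mL=4/25, mR=-16/25; mL+mR=-12/25 → advance -1; mR−mL=-4/5 → turn -1·90°

0 40/17 8/5 132/85 -336/85 -4 1 E
1 10/13 10/29 225/377 -420/377 -5 1 S
2 8/25 8/25 4/25 -16/25 -5 2 W
3 4/9 20/17 -22/153 -248/153 -4 2 N
4 40/17 8/5 132/85 -336/85 -4 1 E
5 10/13 10/29 225/377 -420/377 -5 1 S
6 8/25 8/25 4/25 -16/25 -5 2 W
final -4 2 N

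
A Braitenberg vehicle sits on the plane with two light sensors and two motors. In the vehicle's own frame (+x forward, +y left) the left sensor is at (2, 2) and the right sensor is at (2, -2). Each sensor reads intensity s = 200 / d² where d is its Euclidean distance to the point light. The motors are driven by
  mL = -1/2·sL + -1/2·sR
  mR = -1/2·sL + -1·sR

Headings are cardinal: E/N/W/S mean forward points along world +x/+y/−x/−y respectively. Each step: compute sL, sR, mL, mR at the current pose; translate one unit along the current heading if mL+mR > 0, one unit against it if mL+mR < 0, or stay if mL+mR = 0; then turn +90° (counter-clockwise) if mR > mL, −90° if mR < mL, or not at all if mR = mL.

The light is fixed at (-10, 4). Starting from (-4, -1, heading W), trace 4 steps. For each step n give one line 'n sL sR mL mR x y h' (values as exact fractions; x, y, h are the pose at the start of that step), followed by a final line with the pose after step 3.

0 40/13 8 -72/13 -124/13 -4 -1 W
1 100/17 20/9 -620/153 -790/153 -3 -1 N
2 200/97 40/29 -4840/2813 -6780/2813 -3 -2 E
3 25/16 5/2 -65/32 -105/32 -4 -2 S
final -4 -1 W

n=0: pose=(-4,-1,W); sL=40/13, sR=8; mL=-72/13, mR=-124/13; mL+mR=-196/13 → advance -1; mR−mL=-4 → turn -1·90°
n=1: pose=(-3,-1,N); sL=100/17, sR=20/9; mL=-620/153, mR=-790/153; mL+mR=-470/51 → advance -1; mR−mL=-10/9 → turn -1·90°
n=2: pose=(-3,-2,E); sL=200/97, sR=40/29; mL=-4840/2813, mR=-6780/2813; mL+mR=-11620/2813 → advance -1; mR−mL=-20/29 → turn -1·90°
n=3: pose=(-4,-2,S); sL=25/16, sR=5/2; mL=-65/32, mR=-105/32; mL+mR=-85/16 → advance -1; mR−mL=-5/4 → turn -1·90°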